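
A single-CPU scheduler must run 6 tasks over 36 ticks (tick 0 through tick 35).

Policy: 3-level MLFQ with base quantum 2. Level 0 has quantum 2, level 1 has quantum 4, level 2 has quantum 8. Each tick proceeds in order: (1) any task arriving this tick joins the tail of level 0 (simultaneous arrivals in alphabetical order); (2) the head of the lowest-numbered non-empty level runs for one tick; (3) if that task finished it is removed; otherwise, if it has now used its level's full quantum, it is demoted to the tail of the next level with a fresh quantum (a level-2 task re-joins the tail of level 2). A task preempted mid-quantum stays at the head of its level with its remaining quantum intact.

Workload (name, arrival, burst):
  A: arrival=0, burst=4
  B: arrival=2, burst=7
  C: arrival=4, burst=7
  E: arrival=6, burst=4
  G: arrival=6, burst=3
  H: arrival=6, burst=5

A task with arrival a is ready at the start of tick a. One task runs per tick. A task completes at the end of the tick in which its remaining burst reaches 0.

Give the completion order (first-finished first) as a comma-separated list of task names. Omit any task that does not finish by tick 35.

t=0: L0/L1/L2 = A/-/- → run A
t=1: L0/L1/L2 = A/-/- → run A
t=2: L0/L1/L2 = B/A/- → run B
t=3: L0/L1/L2 = B/A/- → run B
t=4: L0/L1/L2 = C/AB/- → run C
t=5: L0/L1/L2 = C/AB/- → run C
t=6: L0/L1/L2 = EGH/ABC/- → run E
t=7: L0/L1/L2 = EGH/ABC/- → run E
t=8: L0/L1/L2 = GH/ABCE/- → run G
t=9: L0/L1/L2 = GH/ABCE/- → run G
t=10: L0/L1/L2 = H/ABCEG/- → run H
t=11: L0/L1/L2 = H/ABCEG/- → run H
t=12: L0/L1/L2 = -/ABCEGH/- → run A
t=13: L0/L1/L2 = -/ABCEGH/- → run A
t=14: L0/L1/L2 = -/BCEGH/- → run B
t=15: L0/L1/L2 = -/BCEGH/- → run B
t=16: L0/L1/L2 = -/BCEGH/- → run B
t=17: L0/L1/L2 = -/BCEGH/- → run B
t=18: L0/L1/L2 = -/CEGH/B → run C
t=19: L0/L1/L2 = -/CEGH/B → run C
t=20: L0/L1/L2 = -/CEGH/B → run C
t=21: L0/L1/L2 = -/CEGH/B → run C
t=22: L0/L1/L2 = -/EGH/BC → run E
t=23: L0/L1/L2 = -/EGH/BC → run E
t=24: L0/L1/L2 = -/GH/BC → run G
t=25: L0/L1/L2 = -/H/BC → run H
t=26: L0/L1/L2 = -/H/BC → run H
t=27: L0/L1/L2 = -/H/BC → run H
t=28: L0/L1/L2 = -/-/BC → run B
t=29: L0/L1/L2 = -/-/C → run C
t=30: (idle)
t=31: (idle)
t=32: (idle)
t=33: (idle)
t=34: (idle)
t=35: (idle)

completion order = A, E, G, H, B, C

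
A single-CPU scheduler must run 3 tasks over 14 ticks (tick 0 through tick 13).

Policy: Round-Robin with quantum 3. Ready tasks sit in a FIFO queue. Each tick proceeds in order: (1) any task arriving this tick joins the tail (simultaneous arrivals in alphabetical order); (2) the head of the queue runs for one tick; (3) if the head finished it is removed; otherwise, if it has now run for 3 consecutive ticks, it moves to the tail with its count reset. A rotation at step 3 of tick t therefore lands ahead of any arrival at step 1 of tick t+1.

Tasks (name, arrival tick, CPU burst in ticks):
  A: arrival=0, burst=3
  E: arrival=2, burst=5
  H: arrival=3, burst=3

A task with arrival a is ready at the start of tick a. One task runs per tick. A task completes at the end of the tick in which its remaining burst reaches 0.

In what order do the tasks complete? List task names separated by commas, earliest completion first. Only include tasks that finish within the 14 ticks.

completion order = A, H, E

t=0: queue=[A] q_used=0 → run A
t=1: queue=[A] q_used=1 → run A
t=2: queue=[A,E] q_used=2 → run A
t=3: queue=[E,H] q_used=0 → run E
t=4: queue=[E,H] q_used=1 → run E
t=5: queue=[E,H] q_used=2 → run E
t=6: queue=[H,E] q_used=0 → run H
t=7: queue=[H,E] q_used=1 → run H
t=8: queue=[H,E] q_used=2 → run H
t=9: queue=[E] q_used=0 → run E
t=10: queue=[E] q_used=1 → run E
t=11: (idle)
t=12: (idle)
t=13: (idle)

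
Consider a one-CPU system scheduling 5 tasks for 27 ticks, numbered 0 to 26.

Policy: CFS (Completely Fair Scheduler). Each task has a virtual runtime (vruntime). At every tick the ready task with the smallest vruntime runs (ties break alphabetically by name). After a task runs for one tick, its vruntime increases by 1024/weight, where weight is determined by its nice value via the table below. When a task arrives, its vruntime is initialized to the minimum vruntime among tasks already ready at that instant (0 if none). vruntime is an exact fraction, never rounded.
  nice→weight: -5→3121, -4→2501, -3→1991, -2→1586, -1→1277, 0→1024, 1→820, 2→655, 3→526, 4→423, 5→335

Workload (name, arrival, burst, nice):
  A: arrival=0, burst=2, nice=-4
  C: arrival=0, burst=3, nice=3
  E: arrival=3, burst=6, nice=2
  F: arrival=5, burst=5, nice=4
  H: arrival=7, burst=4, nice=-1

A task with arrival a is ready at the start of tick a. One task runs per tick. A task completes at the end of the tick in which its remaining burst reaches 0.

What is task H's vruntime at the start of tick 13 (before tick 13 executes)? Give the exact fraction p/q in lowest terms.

t=0: vr[A=0 C=0] → run A
t=1: vr[A=1024/2501 C=0] → run C
t=2: vr[A=1024/2501 C=512/263] → run A
t=3: vr[C=512/263 E=512/263] → run C
t=4: vr[C=1024/263 E=512/263] → run E
t=5: vr[C=1024/263 E=604672/172265 F=604672/172265] → run E
t=6: vr[C=1024/263 E=873984/172265 F=604672/172265] → run F
t=7: vr[C=1024/263 E=873984/172265 F=432175616/72868095 H=1024/263] → run C
t=8: vr[E=873984/172265 F=432175616/72868095 H=1024/263] → run H
t=9: vr[E=873984/172265 F=432175616/72868095 H=1576960/335851] → run H
t=10: vr[E=873984/172265 F=432175616/72868095 H=1846272/335851] → run E
t=11: vr[E=1143296/172265 F=432175616/72868095 H=1846272/335851] → run H
t=12: vr[E=1143296/172265 F=432175616/72868095 H=2115584/335851] → run F
t=13: vr[E=1143296/172265 F=608574976/72868095 H=2115584/335851] → run H
t=14: vr[E=1143296/172265 F=608574976/72868095] → run E
t=15: vr[E=1412608/172265 F=608574976/72868095] → run E
t=16: vr[E=336384/34453 F=608574976/72868095] → run F
t=17: vr[E=336384/34453 F=261658112/24289365] → run E
t=18: vr[F=261658112/24289365] → run F
t=19: vr[F=961373696/72868095] → run F
t=20: (idle)
t=21: (idle)
t=22: (idle)
t=23: (idle)
t=24: (idle)
t=25: (idle)
t=26: (idle)

vruntime(H, start of tick 13) = 2115584/335851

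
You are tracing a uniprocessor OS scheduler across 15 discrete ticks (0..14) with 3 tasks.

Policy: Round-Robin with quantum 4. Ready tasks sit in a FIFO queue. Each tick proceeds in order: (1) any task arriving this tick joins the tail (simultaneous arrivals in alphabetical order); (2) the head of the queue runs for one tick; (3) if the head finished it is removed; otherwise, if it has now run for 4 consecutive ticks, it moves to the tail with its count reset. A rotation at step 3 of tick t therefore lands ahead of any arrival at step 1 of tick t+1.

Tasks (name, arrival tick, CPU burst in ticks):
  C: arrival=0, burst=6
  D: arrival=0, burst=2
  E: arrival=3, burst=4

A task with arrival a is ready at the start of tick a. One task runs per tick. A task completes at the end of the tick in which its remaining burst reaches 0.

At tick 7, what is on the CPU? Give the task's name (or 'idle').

t=0: queue=[C,D] q_used=0 → run C
t=1: queue=[C,D] q_used=1 → run C
t=2: queue=[C,D] q_used=2 → run C
t=3: queue=[C,D,E] q_used=3 → run C
t=4: queue=[D,E,C] q_used=0 → run D
t=5: queue=[D,E,C] q_used=1 → run D
t=6: queue=[E,C] q_used=0 → run E
t=7: queue=[E,C] q_used=1 → run E
t=8: queue=[E,C] q_used=2 → run E
t=9: queue=[E,C] q_used=3 → run E
t=10: queue=[C] q_used=0 → run C
t=11: queue=[C] q_used=1 → run C
t=12: (idle)
t=13: (idle)
t=14: (idle)

running at tick 7 = E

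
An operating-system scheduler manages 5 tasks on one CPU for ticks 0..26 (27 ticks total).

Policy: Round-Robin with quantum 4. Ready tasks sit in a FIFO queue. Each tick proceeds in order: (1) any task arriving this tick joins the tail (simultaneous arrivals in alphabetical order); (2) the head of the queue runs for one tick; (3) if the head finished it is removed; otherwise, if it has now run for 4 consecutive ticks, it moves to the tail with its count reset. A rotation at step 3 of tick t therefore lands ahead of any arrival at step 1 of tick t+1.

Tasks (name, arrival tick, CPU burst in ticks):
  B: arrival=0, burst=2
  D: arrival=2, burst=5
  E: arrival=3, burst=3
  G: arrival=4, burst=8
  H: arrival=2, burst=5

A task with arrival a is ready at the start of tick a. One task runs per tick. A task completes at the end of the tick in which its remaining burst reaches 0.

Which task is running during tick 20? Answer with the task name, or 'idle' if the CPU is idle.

running at tick 20 = G

t=0: queue=[B] q_used=0 → run B
t=1: queue=[B] q_used=1 → run B
t=2: queue=[D,H] q_used=0 → run D
t=3: queue=[D,H,E] q_used=1 → run D
t=4: queue=[D,H,E,G] q_used=2 → run D
t=5: queue=[D,H,E,G] q_used=3 → run D
t=6: queue=[H,E,G,D] q_used=0 → run H
t=7: queue=[H,E,G,D] q_used=1 → run H
t=8: queue=[H,E,G,D] q_used=2 → run H
t=9: queue=[H,E,G,D] q_used=3 → run H
t=10: queue=[E,G,D,H] q_used=0 → run E
t=11: queue=[E,G,D,H] q_used=1 → run E
t=12: queue=[E,G,D,H] q_used=2 → run E
t=13: queue=[G,D,H] q_used=0 → run G
t=14: queue=[G,D,H] q_used=1 → run G
t=15: queue=[G,D,H] q_used=2 → run G
t=16: queue=[G,D,H] q_used=3 → run G
t=17: queue=[D,H,G] q_used=0 → run D
t=18: queue=[H,G] q_used=0 → run H
t=19: queue=[G] q_used=0 → run G
t=20: queue=[G] q_used=1 → run G
t=21: queue=[G] q_used=2 → run G
t=22: queue=[G] q_used=3 → run G
t=23: (idle)
t=24: (idle)
t=25: (idle)
t=26: (idle)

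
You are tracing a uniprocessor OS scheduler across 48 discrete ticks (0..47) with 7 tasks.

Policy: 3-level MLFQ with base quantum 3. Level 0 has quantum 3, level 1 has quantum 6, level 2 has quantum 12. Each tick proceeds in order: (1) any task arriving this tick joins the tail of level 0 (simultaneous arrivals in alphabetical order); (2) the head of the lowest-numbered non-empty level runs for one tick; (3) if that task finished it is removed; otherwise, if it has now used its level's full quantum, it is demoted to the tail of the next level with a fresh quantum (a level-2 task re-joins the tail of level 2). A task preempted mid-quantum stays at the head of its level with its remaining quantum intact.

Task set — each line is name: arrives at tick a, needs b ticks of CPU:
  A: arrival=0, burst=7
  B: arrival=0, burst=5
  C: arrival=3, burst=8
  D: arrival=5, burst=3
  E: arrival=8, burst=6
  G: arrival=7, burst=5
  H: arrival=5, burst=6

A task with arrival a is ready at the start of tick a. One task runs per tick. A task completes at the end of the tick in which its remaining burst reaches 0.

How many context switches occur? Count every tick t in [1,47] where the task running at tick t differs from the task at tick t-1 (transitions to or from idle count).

t=0: L0/L1/L2 = AB/-/- → run A
t=1: L0/L1/L2 = AB/-/- → run A
t=2: L0/L1/L2 = AB/-/- → run A
t=3: L0/L1/L2 = BC/A/- → run B
t=4: L0/L1/L2 = BC/A/- → run B
t=5: L0/L1/L2 = BCDH/A/- → run B
t=6: L0/L1/L2 = CDH/AB/- → run C
t=7: L0/L1/L2 = CDHG/AB/- → run C
t=8: L0/L1/L2 = CDHGE/AB/- → run C
t=9: L0/L1/L2 = DHGE/ABC/- → run D
t=10: L0/L1/L2 = DHGE/ABC/- → run D
t=11: L0/L1/L2 = DHGE/ABC/- → run D
t=12: L0/L1/L2 = HGE/ABC/- → run H
t=13: L0/L1/L2 = HGE/ABC/- → run H
t=14: L0/L1/L2 = HGE/ABC/- → run H
t=15: L0/L1/L2 = GE/ABCH/- → run G
t=16: L0/L1/L2 = GE/ABCH/- → run G
t=17: L0/L1/L2 = GE/ABCH/- → run G
t=18: L0/L1/L2 = E/ABCHG/- → run E
t=19: L0/L1/L2 = E/ABCHG/- → run E
t=20: L0/L1/L2 = E/ABCHG/- → run E
t=21: L0/L1/L2 = -/ABCHGE/- → run A
t=22: L0/L1/L2 = -/ABCHGE/- → run A
t=23: L0/L1/L2 = -/ABCHGE/- → run A
t=24: L0/L1/L2 = -/ABCHGE/- → run A
t=25: L0/L1/L2 = -/BCHGE/- → run B
t=26: L0/L1/L2 = -/BCHGE/- → run B
t=27: L0/L1/L2 = -/CHGE/- → run C
t=28: L0/L1/L2 = -/CHGE/- → run C
t=29: L0/L1/L2 = -/CHGE/- → run C
t=30: L0/L1/L2 = -/CHGE/- → run C
t=31: L0/L1/L2 = -/CHGE/- → run C
t=32: L0/L1/L2 = -/HGE/- → run H
t=33: L0/L1/L2 = -/HGE/- → run H
t=34: L0/L1/L2 = -/HGE/- → run H
t=35: L0/L1/L2 = -/GE/- → run G
t=36: L0/L1/L2 = -/GE/- → run G
t=37: L0/L1/L2 = -/E/- → run E
t=38: L0/L1/L2 = -/E/- → run E
t=39: L0/L1/L2 = -/E/- → run E
t=40: (idle)
t=41: (idle)
t=42: (idle)
t=43: (idle)
t=44: (idle)
t=45: (idle)
t=46: (idle)
t=47: (idle)

context switches = 13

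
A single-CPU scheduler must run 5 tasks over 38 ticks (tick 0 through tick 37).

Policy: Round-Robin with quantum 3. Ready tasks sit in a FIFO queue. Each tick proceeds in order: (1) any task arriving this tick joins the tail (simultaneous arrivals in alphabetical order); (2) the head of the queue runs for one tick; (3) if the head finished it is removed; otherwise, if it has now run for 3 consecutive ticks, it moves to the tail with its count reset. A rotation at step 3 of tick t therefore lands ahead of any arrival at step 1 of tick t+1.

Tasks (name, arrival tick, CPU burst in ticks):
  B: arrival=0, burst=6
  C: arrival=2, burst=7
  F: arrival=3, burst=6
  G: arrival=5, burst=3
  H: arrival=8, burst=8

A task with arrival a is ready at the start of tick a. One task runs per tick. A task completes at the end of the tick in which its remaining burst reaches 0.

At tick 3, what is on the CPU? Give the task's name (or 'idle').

running at tick 3 = C

t=0: queue=[B] q_used=0 → run B
t=1: queue=[B] q_used=1 → run B
t=2: queue=[B,C] q_used=2 → run B
t=3: queue=[C,B,F] q_used=0 → run C
t=4: queue=[C,B,F] q_used=1 → run C
t=5: queue=[C,B,F,G] q_used=2 → run C
t=6: queue=[B,F,G,C] q_used=0 → run B
t=7: queue=[B,F,G,C] q_used=1 → run B
t=8: queue=[B,F,G,C,H] q_used=2 → run B
t=9: queue=[F,G,C,H] q_used=0 → run F
t=10: queue=[F,G,C,H] q_used=1 → run F
t=11: queue=[F,G,C,H] q_used=2 → run F
t=12: queue=[G,C,H,F] q_used=0 → run G
t=13: queue=[G,C,H,F] q_used=1 → run G
t=14: queue=[G,C,H,F] q_used=2 → run G
t=15: queue=[C,H,F] q_used=0 → run C
t=16: queue=[C,H,F] q_used=1 → run C
t=17: queue=[C,H,F] q_used=2 → run C
t=18: queue=[H,F,C] q_used=0 → run H
t=19: queue=[H,F,C] q_used=1 → run H
t=20: queue=[H,F,C] q_used=2 → run H
t=21: queue=[F,C,H] q_used=0 → run F
t=22: queue=[F,C,H] q_used=1 → run F
t=23: queue=[F,C,H] q_used=2 → run F
t=24: queue=[C,H] q_used=0 → run C
t=25: queue=[H] q_used=0 → run H
t=26: queue=[H] q_used=1 → run H
t=27: queue=[H] q_used=2 → run H
t=28: queue=[H] q_used=0 → run H
t=29: queue=[H] q_used=1 → run H
t=30: (idle)
t=31: (idle)
t=32: (idle)
t=33: (idle)
t=34: (idle)
t=35: (idle)
t=36: (idle)
t=37: (idle)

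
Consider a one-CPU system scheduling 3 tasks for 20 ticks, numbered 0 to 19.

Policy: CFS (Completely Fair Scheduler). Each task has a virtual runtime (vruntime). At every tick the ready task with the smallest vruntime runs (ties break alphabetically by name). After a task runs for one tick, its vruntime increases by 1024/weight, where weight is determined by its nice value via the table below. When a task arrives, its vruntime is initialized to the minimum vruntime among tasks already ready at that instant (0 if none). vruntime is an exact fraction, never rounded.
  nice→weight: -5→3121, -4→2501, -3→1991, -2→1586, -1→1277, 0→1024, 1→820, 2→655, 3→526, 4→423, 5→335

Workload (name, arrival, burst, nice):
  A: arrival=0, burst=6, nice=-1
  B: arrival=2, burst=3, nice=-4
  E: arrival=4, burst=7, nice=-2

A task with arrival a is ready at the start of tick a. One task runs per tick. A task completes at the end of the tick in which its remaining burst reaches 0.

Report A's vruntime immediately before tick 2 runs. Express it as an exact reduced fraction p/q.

vruntime(A, start of tick 2) = 2048/1277

t=0: vr[A=0] → run A
t=1: vr[A=1024/1277] → run A
t=2: vr[A=2048/1277 B=2048/1277] → run A
t=3: vr[A=3072/1277 B=2048/1277] → run B
t=4: vr[A=3072/1277 B=6429696/3193777 E=6429696/3193777] → run B
t=5: vr[A=3072/1277 B=7737344/3193777 E=6429696/3193777] → run E
t=6: vr[A=3072/1277 B=7737344/3193777 E=110392832/41519101] → run A
t=7: vr[A=4096/1277 B=7737344/3193777 E=110392832/41519101] → run B
t=8: vr[A=4096/1277 E=110392832/41519101] → run E
t=9: vr[A=4096/1277 E=137199616/41519101] → run A
t=10: vr[A=5120/1277 E=137199616/41519101] → run E
t=11: vr[A=5120/1277 E=164006400/41519101] → run E
t=12: vr[A=5120/1277 E=190813184/41519101] → run A
t=13: vr[E=190813184/41519101] → run E
t=14: vr[E=217619968/41519101] → run E
t=15: vr[E=244426752/41519101] → run E
t=16: (idle)
t=17: (idle)
t=18: (idle)
t=19: (idle)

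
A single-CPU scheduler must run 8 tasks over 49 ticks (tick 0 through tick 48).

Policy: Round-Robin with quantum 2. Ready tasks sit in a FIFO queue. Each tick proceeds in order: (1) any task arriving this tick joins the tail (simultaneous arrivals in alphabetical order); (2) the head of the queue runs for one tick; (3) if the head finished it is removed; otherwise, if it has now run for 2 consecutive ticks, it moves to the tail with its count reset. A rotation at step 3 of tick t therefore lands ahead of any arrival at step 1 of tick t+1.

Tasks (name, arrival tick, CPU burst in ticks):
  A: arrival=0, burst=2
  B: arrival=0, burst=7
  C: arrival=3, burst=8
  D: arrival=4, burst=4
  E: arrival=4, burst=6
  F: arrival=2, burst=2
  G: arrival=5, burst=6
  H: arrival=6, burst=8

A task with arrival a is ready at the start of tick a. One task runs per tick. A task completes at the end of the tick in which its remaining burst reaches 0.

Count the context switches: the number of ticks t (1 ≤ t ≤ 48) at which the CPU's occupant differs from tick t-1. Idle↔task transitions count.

t=0: queue=[A,B] q_used=0 → run A
t=1: queue=[A,B] q_used=1 → run A
t=2: queue=[B,F] q_used=0 → run B
t=3: queue=[B,F,C] q_used=1 → run B
t=4: queue=[F,C,B,D,E] q_used=0 → run F
t=5: queue=[F,C,B,D,E,G] q_used=1 → run F
t=6: queue=[C,B,D,E,G,H] q_used=0 → run C
t=7: queue=[C,B,D,E,G,H] q_used=1 → run C
t=8: queue=[B,D,E,G,H,C] q_used=0 → run B
t=9: queue=[B,D,E,G,H,C] q_used=1 → run B
t=10: queue=[D,E,G,H,C,B] q_used=0 → run D
t=11: queue=[D,E,G,H,C,B] q_used=1 → run D
t=12: queue=[E,G,H,C,B,D] q_used=0 → run E
t=13: queue=[E,G,H,C,B,D] q_used=1 → run E
t=14: queue=[G,H,C,B,D,E] q_used=0 → run G
t=15: queue=[G,H,C,B,D,E] q_used=1 → run G
t=16: queue=[H,C,B,D,E,G] q_used=0 → run H
t=17: queue=[H,C,B,D,E,G] q_used=1 → run H
t=18: queue=[C,B,D,E,G,H] q_used=0 → run C
t=19: queue=[C,B,D,E,G,H] q_used=1 → run C
t=20: queue=[B,D,E,G,H,C] q_used=0 → run B
t=21: queue=[B,D,E,G,H,C] q_used=1 → run B
t=22: queue=[D,E,G,H,C,B] q_used=0 → run D
t=23: queue=[D,E,G,H,C,B] q_used=1 → run D
t=24: queue=[E,G,H,C,B] q_used=0 → run E
t=25: queue=[E,G,H,C,B] q_used=1 → run E
t=26: queue=[G,H,C,B,E] q_used=0 → run G
t=27: queue=[G,H,C,B,E] q_used=1 → run G
t=28: queue=[H,C,B,E,G] q_used=0 → run H
t=29: queue=[H,C,B,E,G] q_used=1 → run H
t=30: queue=[C,B,E,G,H] q_used=0 → run C
t=31: queue=[C,B,E,G,H] q_used=1 → run C
t=32: queue=[B,E,G,H,C] q_used=0 → run B
t=33: queue=[E,G,H,C] q_used=0 → run E
t=34: queue=[E,G,H,C] q_used=1 → run E
t=35: queue=[G,H,C] q_used=0 → run G
t=36: queue=[G,H,C] q_used=1 → run G
t=37: queue=[H,C] q_used=0 → run H
t=38: queue=[H,C] q_used=1 → run H
t=39: queue=[C,H] q_used=0 → run C
t=40: queue=[C,H] q_used=1 → run C
t=41: queue=[H] q_used=0 → run H
t=42: queue=[H] q_used=1 → run H
t=43: (idle)
t=44: (idle)
t=45: (idle)
t=46: (idle)
t=47: (idle)
t=48: (idle)

context switches = 22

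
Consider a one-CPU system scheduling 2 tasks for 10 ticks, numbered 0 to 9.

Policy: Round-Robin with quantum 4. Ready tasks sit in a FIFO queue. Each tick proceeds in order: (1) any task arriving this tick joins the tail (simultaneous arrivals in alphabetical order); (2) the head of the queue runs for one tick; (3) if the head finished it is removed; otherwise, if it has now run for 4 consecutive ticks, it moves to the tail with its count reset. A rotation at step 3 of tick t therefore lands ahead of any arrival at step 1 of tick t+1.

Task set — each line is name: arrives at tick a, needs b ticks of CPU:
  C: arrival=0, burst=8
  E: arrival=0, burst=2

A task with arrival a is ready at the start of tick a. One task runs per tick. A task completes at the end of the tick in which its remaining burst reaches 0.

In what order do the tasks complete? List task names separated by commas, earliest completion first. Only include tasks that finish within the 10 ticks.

completion order = E, C

t=0: queue=[C,E] q_used=0 → run C
t=1: queue=[C,E] q_used=1 → run C
t=2: queue=[C,E] q_used=2 → run C
t=3: queue=[C,E] q_used=3 → run C
t=4: queue=[E,C] q_used=0 → run E
t=5: queue=[E,C] q_used=1 → run E
t=6: queue=[C] q_used=0 → run C
t=7: queue=[C] q_used=1 → run C
t=8: queue=[C] q_used=2 → run C
t=9: queue=[C] q_used=3 → run C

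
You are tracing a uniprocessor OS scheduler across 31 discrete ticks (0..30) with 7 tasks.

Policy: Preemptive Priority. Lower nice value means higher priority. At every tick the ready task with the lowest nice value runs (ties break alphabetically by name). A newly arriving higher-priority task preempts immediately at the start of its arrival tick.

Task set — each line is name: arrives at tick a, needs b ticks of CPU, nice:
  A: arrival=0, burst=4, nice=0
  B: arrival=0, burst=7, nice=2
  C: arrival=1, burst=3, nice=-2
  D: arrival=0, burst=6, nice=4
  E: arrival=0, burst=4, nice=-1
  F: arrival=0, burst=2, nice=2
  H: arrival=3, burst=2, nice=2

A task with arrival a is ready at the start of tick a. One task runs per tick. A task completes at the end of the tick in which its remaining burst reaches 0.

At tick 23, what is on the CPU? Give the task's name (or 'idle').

t=0: ready={A,B,D,E,F} → run E
t=1: ready={A,B,C,D,E,F} → run C
t=2: ready={A,B,C,D,E,F} → run C
t=3: ready={A,B,C,D,E,F,H} → run C
t=4: ready={A,B,D,E,F,H} → run E
t=5: ready={A,B,D,E,F,H} → run E
t=6: ready={A,B,D,E,F,H} → run E
t=7: ready={A,B,D,F,H} → run A
t=8: ready={A,B,D,F,H} → run A
t=9: ready={A,B,D,F,H} → run A
t=10: ready={A,B,D,F,H} → run A
t=11: ready={B,D,F,H} → run B
t=12: ready={B,D,F,H} → run B
t=13: ready={B,D,F,H} → run B
t=14: ready={B,D,F,H} → run B
t=15: ready={B,D,F,H} → run B
t=16: ready={B,D,F,H} → run B
t=17: ready={B,D,F,H} → run B
t=18: ready={D,F,H} → run F
t=19: ready={D,F,H} → run F
t=20: ready={D,H} → run H
t=21: ready={D,H} → run H
t=22: ready={D} → run D
t=23: ready={D} → run D
t=24: ready={D} → run D
t=25: ready={D} → run D
t=26: ready={D} → run D
t=27: ready={D} → run D
t=28: (idle)
t=29: (idle)
t=30: (idle)

running at tick 23 = D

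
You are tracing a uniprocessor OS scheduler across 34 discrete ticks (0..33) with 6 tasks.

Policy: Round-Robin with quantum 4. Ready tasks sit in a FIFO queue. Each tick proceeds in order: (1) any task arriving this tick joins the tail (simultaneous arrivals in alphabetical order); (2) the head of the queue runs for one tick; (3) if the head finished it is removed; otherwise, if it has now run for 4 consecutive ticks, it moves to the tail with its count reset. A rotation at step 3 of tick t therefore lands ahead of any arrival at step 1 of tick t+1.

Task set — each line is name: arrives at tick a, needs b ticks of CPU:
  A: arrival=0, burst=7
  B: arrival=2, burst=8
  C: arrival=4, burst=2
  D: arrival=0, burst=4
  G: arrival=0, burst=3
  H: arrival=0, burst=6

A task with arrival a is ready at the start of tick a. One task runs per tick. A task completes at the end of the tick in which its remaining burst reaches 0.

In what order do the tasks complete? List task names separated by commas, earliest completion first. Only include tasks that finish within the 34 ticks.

t=0: queue=[A,D,G,H] q_used=0 → run A
t=1: queue=[A,D,G,H] q_used=1 → run A
t=2: queue=[A,D,G,H,B] q_used=2 → run A
t=3: queue=[A,D,G,H,B] q_used=3 → run A
t=4: queue=[D,G,H,B,A,C] q_used=0 → run D
t=5: queue=[D,G,H,B,A,C] q_used=1 → run D
t=6: queue=[D,G,H,B,A,C] q_used=2 → run D
t=7: queue=[D,G,H,B,A,C] q_used=3 → run D
t=8: queue=[G,H,B,A,C] q_used=0 → run G
t=9: queue=[G,H,B,A,C] q_used=1 → run G
t=10: queue=[G,H,B,A,C] q_used=2 → run G
t=11: queue=[H,B,A,C] q_used=0 → run H
t=12: queue=[H,B,A,C] q_used=1 → run H
t=13: queue=[H,B,A,C] q_used=2 → run H
t=14: queue=[H,B,A,C] q_used=3 → run H
t=15: queue=[B,A,C,H] q_used=0 → run B
t=16: queue=[B,A,C,H] q_used=1 → run B
t=17: queue=[B,A,C,H] q_used=2 → run B
t=18: queue=[B,A,C,H] q_used=3 → run B
t=19: queue=[A,C,H,B] q_used=0 → run A
t=20: queue=[A,C,H,B] q_used=1 → run A
t=21: queue=[A,C,H,B] q_used=2 → run A
t=22: queue=[C,H,B] q_used=0 → run C
t=23: queue=[C,H,B] q_used=1 → run C
t=24: queue=[H,B] q_used=0 → run H
t=25: queue=[H,B] q_used=1 → run H
t=26: queue=[B] q_used=0 → run B
t=27: queue=[B] q_used=1 → run B
t=28: queue=[B] q_used=2 → run B
t=29: queue=[B] q_used=3 → run B
t=30: (idle)
t=31: (idle)
t=32: (idle)
t=33: (idle)

completion order = D, G, A, C, H, B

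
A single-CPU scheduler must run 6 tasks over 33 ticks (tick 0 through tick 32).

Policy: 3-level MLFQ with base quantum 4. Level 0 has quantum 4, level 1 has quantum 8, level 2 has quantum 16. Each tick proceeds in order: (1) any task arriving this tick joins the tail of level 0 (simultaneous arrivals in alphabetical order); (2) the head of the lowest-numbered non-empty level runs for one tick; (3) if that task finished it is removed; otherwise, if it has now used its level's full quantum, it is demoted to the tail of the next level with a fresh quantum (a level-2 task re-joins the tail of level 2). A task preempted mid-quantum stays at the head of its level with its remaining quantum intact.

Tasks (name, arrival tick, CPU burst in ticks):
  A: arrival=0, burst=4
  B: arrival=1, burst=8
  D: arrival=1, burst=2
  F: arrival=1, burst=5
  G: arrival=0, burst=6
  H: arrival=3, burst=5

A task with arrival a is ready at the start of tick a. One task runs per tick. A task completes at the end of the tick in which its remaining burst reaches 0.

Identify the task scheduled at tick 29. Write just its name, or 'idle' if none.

t=0: L0/L1/L2 = AG/-/- → run A
t=1: L0/L1/L2 = AGBDF/-/- → run A
t=2: L0/L1/L2 = AGBDF/-/- → run A
t=3: L0/L1/L2 = AGBDFH/-/- → run A
t=4: L0/L1/L2 = GBDFH/-/- → run G
t=5: L0/L1/L2 = GBDFH/-/- → run G
t=6: L0/L1/L2 = GBDFH/-/- → run G
t=7: L0/L1/L2 = GBDFH/-/- → run G
t=8: L0/L1/L2 = BDFH/G/- → run B
t=9: L0/L1/L2 = BDFH/G/- → run B
t=10: L0/L1/L2 = BDFH/G/- → run B
t=11: L0/L1/L2 = BDFH/G/- → run B
t=12: L0/L1/L2 = DFH/GB/- → run D
t=13: L0/L1/L2 = DFH/GB/- → run D
t=14: L0/L1/L2 = FH/GB/- → run F
t=15: L0/L1/L2 = FH/GB/- → run F
t=16: L0/L1/L2 = FH/GB/- → run F
t=17: L0/L1/L2 = FH/GB/- → run F
t=18: L0/L1/L2 = H/GBF/- → run H
t=19: L0/L1/L2 = H/GBF/- → run H
t=20: L0/L1/L2 = H/GBF/- → run H
t=21: L0/L1/L2 = H/GBF/- → run H
t=22: L0/L1/L2 = -/GBFH/- → run G
t=23: L0/L1/L2 = -/GBFH/- → run G
t=24: L0/L1/L2 = -/BFH/- → run B
t=25: L0/L1/L2 = -/BFH/- → run B
t=26: L0/L1/L2 = -/BFH/- → run B
t=27: L0/L1/L2 = -/BFH/- → run B
t=28: L0/L1/L2 = -/FH/- → run F
t=29: L0/L1/L2 = -/H/- → run H
t=30: (idle)
t=31: (idle)
t=32: (idle)

running at tick 29 = H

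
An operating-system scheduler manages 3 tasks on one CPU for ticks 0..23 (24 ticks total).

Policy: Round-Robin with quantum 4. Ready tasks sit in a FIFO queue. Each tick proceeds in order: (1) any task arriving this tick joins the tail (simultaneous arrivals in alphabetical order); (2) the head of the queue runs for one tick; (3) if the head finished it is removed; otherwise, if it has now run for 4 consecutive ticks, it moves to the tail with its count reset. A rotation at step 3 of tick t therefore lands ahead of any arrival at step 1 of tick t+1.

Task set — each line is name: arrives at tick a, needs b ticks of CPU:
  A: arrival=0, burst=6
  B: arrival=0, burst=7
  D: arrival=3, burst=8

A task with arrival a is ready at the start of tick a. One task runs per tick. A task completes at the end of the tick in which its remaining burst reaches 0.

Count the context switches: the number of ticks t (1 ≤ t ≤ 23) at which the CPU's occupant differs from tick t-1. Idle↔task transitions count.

t=0: queue=[A,B] q_used=0 → run A
t=1: queue=[A,B] q_used=1 → run A
t=2: queue=[A,B] q_used=2 → run A
t=3: queue=[A,B,D] q_used=3 → run A
t=4: queue=[B,D,A] q_used=0 → run B
t=5: queue=[B,D,A] q_used=1 → run B
t=6: queue=[B,D,A] q_used=2 → run B
t=7: queue=[B,D,A] q_used=3 → run B
t=8: queue=[D,A,B] q_used=0 → run D
t=9: queue=[D,A,B] q_used=1 → run D
t=10: queue=[D,A,B] q_used=2 → run D
t=11: queue=[D,A,B] q_used=3 → run D
t=12: queue=[A,B,D] q_used=0 → run A
t=13: queue=[A,B,D] q_used=1 → run A
t=14: queue=[B,D] q_used=0 → run B
t=15: queue=[B,D] q_used=1 → run B
t=16: queue=[B,D] q_used=2 → run B
t=17: queue=[D] q_used=0 → run D
t=18: queue=[D] q_used=1 → run D
t=19: queue=[D] q_used=2 → run D
t=20: queue=[D] q_used=3 → run D
t=21: (idle)
t=22: (idle)
t=23: (idle)

context switches = 6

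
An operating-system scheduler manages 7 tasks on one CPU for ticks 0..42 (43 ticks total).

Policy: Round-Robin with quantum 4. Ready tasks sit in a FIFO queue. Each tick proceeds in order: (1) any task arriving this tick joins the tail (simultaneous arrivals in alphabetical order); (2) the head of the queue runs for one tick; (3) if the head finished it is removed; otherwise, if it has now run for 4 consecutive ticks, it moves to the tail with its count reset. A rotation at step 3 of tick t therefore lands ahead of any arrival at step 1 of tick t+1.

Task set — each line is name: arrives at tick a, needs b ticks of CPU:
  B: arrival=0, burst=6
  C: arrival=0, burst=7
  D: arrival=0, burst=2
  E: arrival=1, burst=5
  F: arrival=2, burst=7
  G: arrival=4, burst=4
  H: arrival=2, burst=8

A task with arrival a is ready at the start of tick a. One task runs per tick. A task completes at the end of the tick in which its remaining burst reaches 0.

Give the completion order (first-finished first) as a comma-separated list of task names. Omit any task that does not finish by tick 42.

t=0: queue=[B,C,D] q_used=0 → run B
t=1: queue=[B,C,D,E] q_used=1 → run B
t=2: queue=[B,C,D,E,F,H] q_used=2 → run B
t=3: queue=[B,C,D,E,F,H] q_used=3 → run B
t=4: queue=[C,D,E,F,H,B,G] q_used=0 → run C
t=5: queue=[C,D,E,F,H,B,G] q_used=1 → run C
t=6: queue=[C,D,E,F,H,B,G] q_used=2 → run C
t=7: queue=[C,D,E,F,H,B,G] q_used=3 → run C
t=8: queue=[D,E,F,H,B,G,C] q_used=0 → run D
t=9: queue=[D,E,F,H,B,G,C] q_used=1 → run D
t=10: queue=[E,F,H,B,G,C] q_used=0 → run E
t=11: queue=[E,F,H,B,G,C] q_used=1 → run E
t=12: queue=[E,F,H,B,G,C] q_used=2 → run E
t=13: queue=[E,F,H,B,G,C] q_used=3 → run E
t=14: queue=[F,H,B,G,C,E] q_used=0 → run F
t=15: queue=[F,H,B,G,C,E] q_used=1 → run F
t=16: queue=[F,H,B,G,C,E] q_used=2 → run F
t=17: queue=[F,H,B,G,C,E] q_used=3 → run F
t=18: queue=[H,B,G,C,E,F] q_used=0 → run H
t=19: queue=[H,B,G,C,E,F] q_used=1 → run H
t=20: queue=[H,B,G,C,E,F] q_used=2 → run H
t=21: queue=[H,B,G,C,E,F] q_used=3 → run H
t=22: queue=[B,G,C,E,F,H] q_used=0 → run B
t=23: queue=[B,G,C,E,F,H] q_used=1 → run B
t=24: queue=[G,C,E,F,H] q_used=0 → run G
t=25: queue=[G,C,E,F,H] q_used=1 → run G
t=26: queue=[G,C,E,F,H] q_used=2 → run G
t=27: queue=[G,C,E,F,H] q_used=3 → run G
t=28: queue=[C,E,F,H] q_used=0 → run C
t=29: queue=[C,E,F,H] q_used=1 → run C
t=30: queue=[C,E,F,H] q_used=2 → run C
t=31: queue=[E,F,H] q_used=0 → run E
t=32: queue=[F,H] q_used=0 → run F
t=33: queue=[F,H] q_used=1 → run F
t=34: queue=[F,H] q_used=2 → run F
t=35: queue=[H] q_used=0 → run H
t=36: queue=[H] q_used=1 → run H
t=37: queue=[H] q_used=2 → run H
t=38: queue=[H] q_used=3 → run H
t=39: (idle)
t=40: (idle)
t=41: (idle)
t=42: (idle)

completion order = D, B, G, C, E, F, H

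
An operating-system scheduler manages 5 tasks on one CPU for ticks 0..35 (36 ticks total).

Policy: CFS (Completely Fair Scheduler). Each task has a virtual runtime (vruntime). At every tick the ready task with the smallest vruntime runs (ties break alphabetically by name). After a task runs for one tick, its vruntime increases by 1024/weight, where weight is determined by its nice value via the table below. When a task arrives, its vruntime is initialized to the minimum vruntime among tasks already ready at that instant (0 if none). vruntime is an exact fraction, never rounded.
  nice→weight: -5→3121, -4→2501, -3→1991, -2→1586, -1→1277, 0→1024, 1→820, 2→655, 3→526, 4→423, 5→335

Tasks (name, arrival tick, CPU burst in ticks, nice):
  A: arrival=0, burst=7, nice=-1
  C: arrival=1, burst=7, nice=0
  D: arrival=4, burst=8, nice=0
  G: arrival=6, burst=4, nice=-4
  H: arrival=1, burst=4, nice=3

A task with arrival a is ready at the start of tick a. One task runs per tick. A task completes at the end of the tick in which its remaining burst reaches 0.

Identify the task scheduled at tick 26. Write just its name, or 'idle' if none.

t=0: vr[A=0] → run A
t=1: vr[A=1024/1277 C=1024/1277 H=1024/1277] → run A
t=2: vr[A=2048/1277 C=1024/1277 H=1024/1277] → run C
t=3: vr[A=2048/1277 C=2301/1277 H=1024/1277] → run H
t=4: vr[A=2048/1277 C=2301/1277 D=2048/1277 H=923136/335851] → run A
t=5: vr[A=3072/1277 C=2301/1277 D=2048/1277 H=923136/335851] → run D
t=6: vr[A=3072/1277 C=2301/1277 D=3325/1277 G=2301/1277 H=923136/335851] → run C
t=7: vr[A=3072/1277 C=3578/1277 D=3325/1277 G=2301/1277 H=923136/335851] → run G
t=8: vr[A=3072/1277 C=3578/1277 D=3325/1277 G=7062449/3193777 H=923136/335851] → run G
t=9: vr[A=3072/1277 C=3578/1277 D=3325/1277 G=8370097/3193777 H=923136/335851] → run A
t=10: vr[A=4096/1277 C=3578/1277 D=3325/1277 G=8370097/3193777 H=923136/335851] → run D
t=11: vr[A=4096/1277 C=3578/1277 D=4602/1277 G=8370097/3193777 H=923136/335851] → run G
t=12: vr[A=4096/1277 C=3578/1277 D=4602/1277 G=9677745/3193777 H=923136/335851] → run H
t=13: vr[A=4096/1277 C=3578/1277 D=4602/1277 G=9677745/3193777 H=1576960/335851] → run C
t=14: vr[A=4096/1277 C=4855/1277 D=4602/1277 G=9677745/3193777 H=1576960/335851] → run G
t=15: vr[A=4096/1277 C=4855/1277 D=4602/1277 H=1576960/335851] → run A
t=16: vr[A=5120/1277 C=4855/1277 D=4602/1277 H=1576960/335851] → run D
t=17: vr[A=5120/1277 C=4855/1277 D=5879/1277 H=1576960/335851] → run C
t=18: vr[A=5120/1277 C=6132/1277 D=5879/1277 H=1576960/335851] → run A
t=19: vr[A=6144/1277 C=6132/1277 D=5879/1277 H=1576960/335851] → run D
t=20: vr[A=6144/1277 C=6132/1277 D=7156/1277 H=1576960/335851] → run H
t=21: vr[A=6144/1277 C=6132/1277 D=7156/1277 H=2230784/335851] → run C
t=22: vr[A=6144/1277 C=7409/1277 D=7156/1277 H=2230784/335851] → run A
t=23: vr[C=7409/1277 D=7156/1277 H=2230784/335851] → run D
t=24: vr[C=7409/1277 D=8433/1277 H=2230784/335851] → run C
t=25: vr[C=8686/1277 D=8433/1277 H=2230784/335851] → run D
t=26: vr[C=8686/1277 D=9710/1277 H=2230784/335851] → run H
t=27: vr[C=8686/1277 D=9710/1277] → run C
t=28: vr[D=9710/1277] → run D
t=29: vr[D=10987/1277] → run D
t=30: (idle)
t=31: (idle)
t=32: (idle)
t=33: (idle)
t=34: (idle)
t=35: (idle)

running at tick 26 = H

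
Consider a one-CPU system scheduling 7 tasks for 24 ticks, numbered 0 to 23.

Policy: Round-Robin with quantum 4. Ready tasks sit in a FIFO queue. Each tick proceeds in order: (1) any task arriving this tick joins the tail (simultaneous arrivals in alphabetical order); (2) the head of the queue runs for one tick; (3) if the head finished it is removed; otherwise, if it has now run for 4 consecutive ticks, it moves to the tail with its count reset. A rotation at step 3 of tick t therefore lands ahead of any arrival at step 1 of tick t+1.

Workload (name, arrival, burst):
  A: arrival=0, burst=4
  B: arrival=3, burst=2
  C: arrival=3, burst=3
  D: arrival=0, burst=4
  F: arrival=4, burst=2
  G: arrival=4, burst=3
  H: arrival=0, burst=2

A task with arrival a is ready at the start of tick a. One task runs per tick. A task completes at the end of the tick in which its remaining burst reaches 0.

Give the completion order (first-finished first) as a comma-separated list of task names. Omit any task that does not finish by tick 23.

t=0: queue=[A,D,H] q_used=0 → run A
t=1: queue=[A,D,H] q_used=1 → run A
t=2: queue=[A,D,H] q_used=2 → run A
t=3: queue=[A,D,H,B,C] q_used=3 → run A
t=4: queue=[D,H,B,C,F,G] q_used=0 → run D
t=5: queue=[D,H,B,C,F,G] q_used=1 → run D
t=6: queue=[D,H,B,C,F,G] q_used=2 → run D
t=7: queue=[D,H,B,C,F,G] q_used=3 → run D
t=8: queue=[H,B,C,F,G] q_used=0 → run H
t=9: queue=[H,B,C,F,G] q_used=1 → run H
t=10: queue=[B,C,F,G] q_used=0 → run B
t=11: queue=[B,C,F,G] q_used=1 → run B
t=12: queue=[C,F,G] q_used=0 → run C
t=13: queue=[C,F,G] q_used=1 → run C
t=14: queue=[C,F,G] q_used=2 → run C
t=15: queue=[F,G] q_used=0 → run F
t=16: queue=[F,G] q_used=1 → run F
t=17: queue=[G] q_used=0 → run G
t=18: queue=[G] q_used=1 → run G
t=19: queue=[G] q_used=2 → run G
t=20: (idle)
t=21: (idle)
t=22: (idle)
t=23: (idle)

completion order = A, D, H, B, C, F, G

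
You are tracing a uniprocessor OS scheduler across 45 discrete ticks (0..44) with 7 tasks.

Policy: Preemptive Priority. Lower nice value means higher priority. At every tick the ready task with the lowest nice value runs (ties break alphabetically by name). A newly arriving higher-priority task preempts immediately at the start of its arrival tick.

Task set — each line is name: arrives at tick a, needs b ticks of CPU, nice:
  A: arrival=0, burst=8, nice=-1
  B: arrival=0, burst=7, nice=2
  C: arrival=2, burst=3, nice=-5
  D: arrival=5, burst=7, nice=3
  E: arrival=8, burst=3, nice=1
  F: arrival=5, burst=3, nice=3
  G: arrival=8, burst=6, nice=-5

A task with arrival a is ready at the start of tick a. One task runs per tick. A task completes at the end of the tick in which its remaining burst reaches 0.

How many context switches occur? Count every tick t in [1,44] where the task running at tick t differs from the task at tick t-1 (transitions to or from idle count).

t=0: ready={A,B} → run A
t=1: ready={A,B} → run A
t=2: ready={A,B,C} → run C
t=3: ready={A,B,C} → run C
t=4: ready={A,B,C} → run C
t=5: ready={A,B,D,F} → run A
t=6: ready={A,B,D,F} → run A
t=7: ready={A,B,D,F} → run A
t=8: ready={A,B,D,E,F,G} → run G
t=9: ready={A,B,D,E,F,G} → run G
t=10: ready={A,B,D,E,F,G} → run G
t=11: ready={A,B,D,E,F,G} → run G
t=12: ready={A,B,D,E,F,G} → run G
t=13: ready={A,B,D,E,F,G} → run G
t=14: ready={A,B,D,E,F} → run A
t=15: ready={A,B,D,E,F} → run A
t=16: ready={A,B,D,E,F} → run A
t=17: ready={B,D,E,F} → run E
t=18: ready={B,D,E,F} → run E
t=19: ready={B,D,E,F} → run E
t=20: ready={B,D,F} → run B
t=21: ready={B,D,F} → run B
t=22: ready={B,D,F} → run B
t=23: ready={B,D,F} → run B
t=24: ready={B,D,F} → run B
t=25: ready={B,D,F} → run B
t=26: ready={B,D,F} → run B
t=27: ready={D,F} → run D
t=28: ready={D,F} → run D
t=29: ready={D,F} → run D
t=30: ready={D,F} → run D
t=31: ready={D,F} → run D
t=32: ready={D,F} → run D
t=33: ready={D,F} → run D
t=34: ready={F} → run F
t=35: ready={F} → run F
t=36: ready={F} → run F
t=37: (idle)
t=38: (idle)
t=39: (idle)
t=40: (idle)
t=41: (idle)
t=42: (idle)
t=43: (idle)
t=44: (idle)

context switches = 9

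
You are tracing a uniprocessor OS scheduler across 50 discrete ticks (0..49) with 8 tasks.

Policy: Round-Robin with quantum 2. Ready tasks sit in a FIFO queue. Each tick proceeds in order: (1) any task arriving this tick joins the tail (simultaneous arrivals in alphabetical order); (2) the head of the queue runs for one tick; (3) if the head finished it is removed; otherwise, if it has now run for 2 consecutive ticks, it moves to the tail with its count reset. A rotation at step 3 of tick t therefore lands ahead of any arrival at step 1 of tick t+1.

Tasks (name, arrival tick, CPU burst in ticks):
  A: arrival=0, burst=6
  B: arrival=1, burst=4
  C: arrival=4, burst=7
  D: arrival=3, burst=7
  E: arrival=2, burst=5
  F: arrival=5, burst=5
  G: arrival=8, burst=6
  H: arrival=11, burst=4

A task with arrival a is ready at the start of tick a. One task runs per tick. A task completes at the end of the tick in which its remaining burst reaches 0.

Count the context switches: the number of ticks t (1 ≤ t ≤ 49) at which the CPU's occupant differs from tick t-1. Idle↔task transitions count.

context switches = 24

t=0: queue=[A] q_used=0 → run A
t=1: queue=[A,B] q_used=1 → run A
t=2: queue=[B,A,E] q_used=0 → run B
t=3: queue=[B,A,E,D] q_used=1 → run B
t=4: queue=[A,E,D,B,C] q_used=0 → run A
t=5: queue=[A,E,D,B,C,F] q_used=1 → run A
t=6: queue=[E,D,B,C,F,A] q_used=0 → run E
t=7: queue=[E,D,B,C,F,A] q_used=1 → run E
t=8: queue=[D,B,C,F,A,E,G] q_used=0 → run D
t=9: queue=[D,B,C,F,A,E,G] q_used=1 → run D
t=10: queue=[B,C,F,A,E,G,D] q_used=0 → run B
t=11: queue=[B,C,F,A,E,G,D,H] q_used=1 → run B
t=12: queue=[C,F,A,E,G,D,H] q_used=0 → run C
t=13: queue=[C,F,A,E,G,D,H] q_used=1 → run C
t=14: queue=[F,A,E,G,D,H,C] q_used=0 → run F
t=15: queue=[F,A,E,G,D,H,C] q_used=1 → run F
t=16: queue=[A,E,G,D,H,C,F] q_used=0 → run A
t=17: queue=[A,E,G,D,H,C,F] q_used=1 → run A
t=18: queue=[E,G,D,H,C,F] q_used=0 → run E
t=19: queue=[E,G,D,H,C,F] q_used=1 → run E
t=20: queue=[G,D,H,C,F,E] q_used=0 → run G
t=21: queue=[G,D,H,C,F,E] q_used=1 → run G
t=22: queue=[D,H,C,F,E,G] q_used=0 → run D
t=23: queue=[D,H,C,F,E,G] q_used=1 → run D
t=24: queue=[H,C,F,E,G,D] q_used=0 → run H
t=25: queue=[H,C,F,E,G,D] q_used=1 → run H
t=26: queue=[C,F,E,G,D,H] q_used=0 → run C
t=27: queue=[C,F,E,G,D,H] q_used=1 → run C
t=28: queue=[F,E,G,D,H,C] q_used=0 → run F
t=29: queue=[F,E,G,D,H,C] q_used=1 → run F
t=30: queue=[E,G,D,H,C,F] q_used=0 → run E
t=31: queue=[G,D,H,C,F] q_used=0 → run G
t=32: queue=[G,D,H,C,F] q_used=1 → run G
t=33: queue=[D,H,C,F,G] q_used=0 → run D
t=34: queue=[D,H,C,F,G] q_used=1 → run D
t=35: queue=[H,C,F,G,D] q_used=0 → run H
t=36: queue=[H,C,F,G,D] q_used=1 → run H
t=37: queue=[C,F,G,D] q_used=0 → run C
t=38: queue=[C,F,G,D] q_used=1 → run C
t=39: queue=[F,G,D,C] q_used=0 → run F
t=40: queue=[G,D,C] q_used=0 → run G
t=41: queue=[G,D,C] q_used=1 → run G
t=42: queue=[D,C] q_used=0 → run D
t=43: queue=[C] q_used=0 → run C
t=44: (idle)
t=45: (idle)
t=46: (idle)
t=47: (idle)
t=48: (idle)
t=49: (idle)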